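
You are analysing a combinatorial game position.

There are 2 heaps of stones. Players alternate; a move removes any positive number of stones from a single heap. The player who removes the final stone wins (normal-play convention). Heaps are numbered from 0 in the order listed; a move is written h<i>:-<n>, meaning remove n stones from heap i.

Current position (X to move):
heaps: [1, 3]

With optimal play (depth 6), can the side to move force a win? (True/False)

X winning at [(1,3)]: True

p1 X@[(1,3)]: h0:-1[(0,3)]-1 h1:-1[(1,2)]-1 h1:-2[(1,1)]+1* h1:-3[(1,0)]-1
p2 O@[(1,1)]: h0:-1[(0,1)]-1* h1:-1[(1,0)]-1
p3 X@[(0,1)]: h1:-1[(0,0)]+1*
p4 O@[(0,0)] terminal -1; root [(1,3)] d6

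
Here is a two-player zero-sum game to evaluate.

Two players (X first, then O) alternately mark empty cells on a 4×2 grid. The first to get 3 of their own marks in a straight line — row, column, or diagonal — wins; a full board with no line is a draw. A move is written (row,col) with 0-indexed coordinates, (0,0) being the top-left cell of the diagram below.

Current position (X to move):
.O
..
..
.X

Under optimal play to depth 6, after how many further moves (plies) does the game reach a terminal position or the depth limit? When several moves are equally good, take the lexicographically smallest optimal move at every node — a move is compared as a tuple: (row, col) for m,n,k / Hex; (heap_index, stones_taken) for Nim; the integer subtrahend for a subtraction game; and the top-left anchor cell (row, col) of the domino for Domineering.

PV length from [.O/../../.X]: 6 plies

ply 1, X at .O/../../.X | (0,0)=+0→XO/../../.X*; (1,0)=+0→.O/X./../.X; (1,1)=+0→.O/.X/../.X; (2,0)=+0→.O/../X./.X; (2,1)=+0→.O/../.X/.X; (3,0)=+0→.O/../../XX
ply 2, O at XO/../../.X | (1,0)=+0→XO/O./../.X*; (1,1)=+0→XO/.O/../.X; (2,0)=+0→XO/../O./.X; (2,1)=+0→XO/../.O/.X; (3,0)=+0→XO/../../OX
ply 3, X at XO/O./../.X | (1,1)=+0→XO/OX/../.X*; (2,0)=+0→XO/O./X./.X; (2,1)=+0→XO/O./.X/.X; (3,0)=+0→XO/O./../XX
ply 4, O at XO/OX/../.X | (2,0)=-1→XO/OX/O./.X; (2,1)=+0→XO/OX/.O/.X*; (3,0)=-1→XO/OX/../OX
ply 5, X at XO/OX/.O/.X | (2,0)=+0→XO/OX/XO/.X*; (3,0)=+0→XO/OX/.O/XX
ply 6, O at XO/OX/XO/.X | (3,0)=+0→XO/OX/XO/OX*
ply 7: XO/OX/XO/OX is terminal +0 (X); from .O/../../.X depth 6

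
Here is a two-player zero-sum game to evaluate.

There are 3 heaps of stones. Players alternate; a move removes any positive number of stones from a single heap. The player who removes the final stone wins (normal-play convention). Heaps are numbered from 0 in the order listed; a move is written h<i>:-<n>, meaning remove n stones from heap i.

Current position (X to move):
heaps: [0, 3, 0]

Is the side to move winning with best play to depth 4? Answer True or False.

p1 X@[(0,3,0)]: h1:-1[(0,2,0)]-1 h1:-2[(0,1,0)]-1 h1:-3[(0,0,0)]+1*
p2 O@[(0,0,0)] terminal -1; root [(0,3,0)] d4

X winning at [(0,3,0)]: True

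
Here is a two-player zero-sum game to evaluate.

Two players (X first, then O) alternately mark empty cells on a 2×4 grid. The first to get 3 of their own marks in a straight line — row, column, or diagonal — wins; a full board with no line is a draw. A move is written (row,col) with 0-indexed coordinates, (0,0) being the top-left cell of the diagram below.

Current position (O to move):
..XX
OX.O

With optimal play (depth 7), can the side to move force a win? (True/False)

ply 1, O at ..XX/OX.O | (0,0)=-1→O.XX/OX.O; (0,1)=+0→.OXX/OX.O*; (1,2)=-1→..XX/OXOO
ply 2, X at .OXX/OX.O | (0,0)=+0→XOXX/OX.O*; (1,2)=+0→.OXX/OXXO
ply 3, O at XOXX/OX.O | (1,2)=+0→XOXX/OXOO*
ply 4: XOXX/OXOO is terminal +0 (X); from ..XX/OX.O depth 7

O winning at [..XX/OX.O]: False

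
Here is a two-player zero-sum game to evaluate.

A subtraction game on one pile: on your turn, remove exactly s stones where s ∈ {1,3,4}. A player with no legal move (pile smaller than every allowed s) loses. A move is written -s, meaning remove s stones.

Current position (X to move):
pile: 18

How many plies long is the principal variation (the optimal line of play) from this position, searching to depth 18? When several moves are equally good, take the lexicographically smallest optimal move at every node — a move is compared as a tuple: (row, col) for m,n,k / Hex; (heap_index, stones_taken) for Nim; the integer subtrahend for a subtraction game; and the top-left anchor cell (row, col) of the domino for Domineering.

PV length from [18]: 9 plies

[18] X move#1: -1:-1/17, -3:-1/15, -4:+1/14*
[14] O move#2: -1:-1/13*, -3:-1/11, -4:-1/10
[13] X move#3: -1:-1/12, -3:-1/10, -4:+1/9*
[9] O move#4: -1:-1/8*, -3:-1/6, -4:-1/5
[8] X move#5: -1:+1/7*, -3:-1/5, -4:-1/4
[7] O move#6: -1:-1/6*, -3:-1/4, -4:-1/3
[6] X move#7: -1:-1/5, -3:-1/3, -4:+1/2*
[2] O move#8: -1:-1/1*
[1] X move#9: -1:+1/0*
[0] end (terminal -1, O#10); searched 18 to 18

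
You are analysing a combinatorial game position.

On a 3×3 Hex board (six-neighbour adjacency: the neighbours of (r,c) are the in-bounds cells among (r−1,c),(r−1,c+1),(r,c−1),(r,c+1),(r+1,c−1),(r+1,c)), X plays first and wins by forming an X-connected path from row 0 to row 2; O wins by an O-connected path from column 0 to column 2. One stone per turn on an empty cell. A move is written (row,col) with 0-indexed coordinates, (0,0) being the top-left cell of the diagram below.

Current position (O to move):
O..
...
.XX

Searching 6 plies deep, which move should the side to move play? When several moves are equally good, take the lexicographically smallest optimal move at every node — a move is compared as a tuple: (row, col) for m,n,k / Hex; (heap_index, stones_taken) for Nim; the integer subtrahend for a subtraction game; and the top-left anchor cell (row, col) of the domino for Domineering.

[O../.../.XX] O move#1: (0,1):-1/OO./.../.XX, (0,2):+1/O.O/.../.XX*, (1,0):-1/O../O../.XX, (1,1):+1/O../.O./.XX, (1,2):-1/O../..O/.XX, (2,0):-1/O../.../OXX
[O.O/.../.XX] X move#2: (0,1):-1/OXO/.../.XX*, (1,0):-1/O.O/X../.XX, (1,1):-1/O.O/.X./.XX, (1,2):-1/O.O/..X/.XX, (2,0):-1/O.O/.../XXX
[OXO/.../.XX] O move#3: (1,0):-1/OXO/O../.XX, (1,1):+1/OXO/.O./.XX*, (1,2):-1/OXO/..O/.XX, (2,0):-1/OXO/.../OXX
[OXO/.O./.XX] X move#4: (1,0):-1/OXO/XO./.XX*, (1,2):-1/OXO/.OX/.XX, (2,0):-1/OXO/.O./XXX
[OXO/XO./.XX] O move#5: (1,2):-1/OXO/XOO/.XX, (2,0):+1/OXO/XO./OXX*
[OXO/XO./OXX] end (terminal -1, X#6); searched O../.../.XX to 6

O's best at [O../.../.XX]: (0,2)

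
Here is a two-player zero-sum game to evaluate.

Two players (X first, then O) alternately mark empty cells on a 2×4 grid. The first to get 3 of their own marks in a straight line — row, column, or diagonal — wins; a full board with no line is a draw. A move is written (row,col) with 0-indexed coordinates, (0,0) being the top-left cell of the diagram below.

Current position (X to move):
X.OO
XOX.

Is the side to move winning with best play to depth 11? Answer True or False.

X winning at [X.OO/XOX.]: False

[X.OO/XOX.] X move#1: (0,1):+0/XXOO/XOX.*, (1,3):-1/X.OO/XOXX
[XXOO/XOX.] O move#2: (1,3):+0/XXOO/XOXO*
[XXOO/XOXO] end (terminal +0, X#3); searched X.OO/XOX. to 11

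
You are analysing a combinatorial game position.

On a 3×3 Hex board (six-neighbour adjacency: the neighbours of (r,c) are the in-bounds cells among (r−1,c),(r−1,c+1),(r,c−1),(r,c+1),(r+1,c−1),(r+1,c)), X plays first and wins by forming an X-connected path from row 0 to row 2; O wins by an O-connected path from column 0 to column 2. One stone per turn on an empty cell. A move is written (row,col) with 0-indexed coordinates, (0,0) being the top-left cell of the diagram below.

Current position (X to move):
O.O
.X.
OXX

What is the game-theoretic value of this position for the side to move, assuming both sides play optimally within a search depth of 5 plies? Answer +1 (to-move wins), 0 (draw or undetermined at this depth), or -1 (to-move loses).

p1 X@[O.O/.X./OXX]: (0,1)[OXO/.X./OXX]+1* (1,0)[O.O/XX./OXX]-1 (1,2)[O.O/.XX/OXX]-1
p2 O@[OXO/.X./OXX] terminal -1; root [O.O/.X./OXX] d5

value(O.O/.X./OXX, X) = +1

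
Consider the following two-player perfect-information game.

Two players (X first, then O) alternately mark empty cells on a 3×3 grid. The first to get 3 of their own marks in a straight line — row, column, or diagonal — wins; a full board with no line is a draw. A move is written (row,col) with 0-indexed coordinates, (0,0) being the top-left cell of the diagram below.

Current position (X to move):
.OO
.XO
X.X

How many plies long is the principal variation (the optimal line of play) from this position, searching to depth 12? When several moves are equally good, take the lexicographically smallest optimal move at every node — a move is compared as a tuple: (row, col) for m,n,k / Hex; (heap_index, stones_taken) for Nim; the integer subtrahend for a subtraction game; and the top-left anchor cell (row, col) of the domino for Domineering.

PV length from [.OO/.XO/X.X]: 1 ply

p1 X@[.OO/.XO/X.X]: (0,0)[XOO/.XO/X.X]+1* (1,0)[.OO/XXO/X.X]-1 (2,1)[.OO/.XO/XXX]+1
p2 O@[XOO/.XO/X.X] terminal -1; root [.OO/.XO/X.X] d12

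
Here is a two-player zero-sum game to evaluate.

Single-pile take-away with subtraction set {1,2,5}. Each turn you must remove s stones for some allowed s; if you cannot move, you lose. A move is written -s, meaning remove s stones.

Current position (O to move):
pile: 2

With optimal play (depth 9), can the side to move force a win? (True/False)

[2] O move#1: -1:-1/1, -2:+1/0*
[0] end (terminal -1, X#2); searched 2 to 9

O winning at [2]: True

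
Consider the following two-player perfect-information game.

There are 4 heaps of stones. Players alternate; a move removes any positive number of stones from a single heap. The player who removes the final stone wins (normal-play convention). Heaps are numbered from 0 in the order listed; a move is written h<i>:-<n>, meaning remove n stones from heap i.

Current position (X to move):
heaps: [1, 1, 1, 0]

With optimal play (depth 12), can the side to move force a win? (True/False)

ply 1, X at (1,1,1,0) | h0:-1=+1→(0,1,1,0)*; h1:-1=+1→(1,0,1,0); h2:-1=+1→(1,1,0,0)
ply 2, O at (0,1,1,0) | h1:-1=-1→(0,0,1,0)*; h2:-1=-1→(0,1,0,0)
ply 3, X at (0,0,1,0) | h2:-1=+1→(0,0,0,0)*
ply 4: (0,0,0,0) is terminal -1 (O); from (1,1,1,0) depth 12

X winning at [(1,1,1,0)]: True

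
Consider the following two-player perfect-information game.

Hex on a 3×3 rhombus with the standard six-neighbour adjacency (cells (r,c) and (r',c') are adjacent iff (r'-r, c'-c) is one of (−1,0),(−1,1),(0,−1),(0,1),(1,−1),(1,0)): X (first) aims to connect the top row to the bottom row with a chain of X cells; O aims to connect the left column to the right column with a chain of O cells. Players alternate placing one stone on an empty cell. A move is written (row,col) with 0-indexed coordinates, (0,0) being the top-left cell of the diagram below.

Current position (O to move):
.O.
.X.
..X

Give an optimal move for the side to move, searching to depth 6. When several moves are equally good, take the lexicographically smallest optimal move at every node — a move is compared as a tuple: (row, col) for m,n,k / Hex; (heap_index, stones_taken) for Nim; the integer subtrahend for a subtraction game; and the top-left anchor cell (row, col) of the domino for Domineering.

O's best at [.O./.X./..X]: (0,2)

ply 1, O at .O./.X./..X | (0,0)=-1→OO./.X./..X; (0,2)=+1→.OO/.X./..X*; (1,0)=-1→.O./OX./..X; (1,2)=-1→.O./.XO/..X; (2,0)=-1→.O./.X./O.X; (2,1)=-1→.O./.X./.OX
ply 2, X at .OO/.X./..X | (0,0)=-1→XOO/.X./..X*; (1,0)=-1→.OO/XX./..X; (1,2)=-1→.OO/.XX/..X; (2,0)=-1→.OO/.X./X.X; (2,1)=-1→.OO/.X./.XX
ply 3, O at XOO/.X./..X | (1,0)=+1→XOO/OX./..X*; (1,2)=-1→XOO/.XO/..X; (2,0)=-1→XOO/.X./O.X; (2,1)=-1→XOO/.X./.OX
ply 4: XOO/OX./..X is terminal -1 (X); from .O./.X./..X depth 6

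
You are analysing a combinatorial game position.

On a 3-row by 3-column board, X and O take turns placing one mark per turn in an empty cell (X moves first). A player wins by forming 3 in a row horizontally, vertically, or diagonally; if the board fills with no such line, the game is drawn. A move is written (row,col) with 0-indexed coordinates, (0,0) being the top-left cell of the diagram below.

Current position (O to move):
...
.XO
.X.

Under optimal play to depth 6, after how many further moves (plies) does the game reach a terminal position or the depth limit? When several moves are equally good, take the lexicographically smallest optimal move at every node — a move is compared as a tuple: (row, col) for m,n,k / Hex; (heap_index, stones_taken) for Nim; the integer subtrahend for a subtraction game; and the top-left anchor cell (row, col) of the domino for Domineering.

p1 O@[.../.XO/.X.]: (0,0)[O../.XO/.X.]-1* (0,1)[.O./.XO/.X.]-1 (0,2)[..O/.XO/.X.]-1 (1,0)[.../OXO/.X.]-1 (2,0)[.../.XO/OX.]-1 (2,2)[.../.XO/.XO]-1
p2 X@[O../.XO/.X.]: (0,1)[OX./.XO/.X.]+1* (0,2)[O.X/.XO/.X.]+1 (1,0)[O../XXO/.X.]+0 (2,0)[O../.XO/XX.]+1 (2,2)[O../.XO/.XX]+1
p3 O@[OX./.XO/.X.] terminal -1; root [.../.XO/.X.] d6

PV length from [.../.XO/.X.]: 2 plies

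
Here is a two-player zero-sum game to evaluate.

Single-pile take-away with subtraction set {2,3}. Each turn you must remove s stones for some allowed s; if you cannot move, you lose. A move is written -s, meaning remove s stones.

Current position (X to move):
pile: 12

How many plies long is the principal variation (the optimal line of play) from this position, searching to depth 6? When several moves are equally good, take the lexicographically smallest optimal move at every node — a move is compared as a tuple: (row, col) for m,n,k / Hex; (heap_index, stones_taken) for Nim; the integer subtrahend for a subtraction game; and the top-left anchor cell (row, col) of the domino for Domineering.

PV length from [12]: 5 plies

ply 1, X at 12 | -2=+1→10*; -3=-1→9
ply 2, O at 10 | -2=-1→8*; -3=-1→7
ply 3, X at 8 | -2=+1→6*; -3=+1→5
ply 4, O at 6 | -2=-1→4*; -3=-1→3
ply 5, X at 4 | -2=-1→2; -3=+1→1*
ply 6: 1 is terminal -1 (O); from 12 depth 6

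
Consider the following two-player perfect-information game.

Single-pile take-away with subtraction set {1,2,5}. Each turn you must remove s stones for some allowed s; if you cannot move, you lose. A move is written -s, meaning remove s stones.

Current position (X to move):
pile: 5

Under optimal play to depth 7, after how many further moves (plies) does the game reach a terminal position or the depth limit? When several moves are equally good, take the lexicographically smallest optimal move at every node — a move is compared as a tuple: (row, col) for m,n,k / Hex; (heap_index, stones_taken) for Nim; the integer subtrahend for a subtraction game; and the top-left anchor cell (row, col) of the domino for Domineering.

PV length from [5]: 3 plies

p1 X@[5]: -1[4]-1 -2[3]+1* -5[0]+1
p2 O@[3]: -1[2]-1* -2[1]-1
p3 X@[2]: -1[1]-1 -2[0]+1*
p4 O@[0] terminal -1; root [5] d7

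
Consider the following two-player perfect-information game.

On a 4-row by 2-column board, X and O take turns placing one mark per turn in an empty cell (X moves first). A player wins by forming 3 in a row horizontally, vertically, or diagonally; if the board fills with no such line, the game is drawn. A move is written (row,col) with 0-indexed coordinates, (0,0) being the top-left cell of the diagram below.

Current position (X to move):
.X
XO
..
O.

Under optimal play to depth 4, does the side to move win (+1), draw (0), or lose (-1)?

value(.X/XO/../O., X) = 0

[.X/XO/../O.] X move#1: (0,0):+0/XX/XO/../O.*, (2,0):+0/.X/XO/X./O., (2,1):+0/.X/XO/.X/O., (3,1):+0/.X/XO/../OX
[XX/XO/../O.] O move#2: (2,0):+0/XX/XO/O./O.*, (2,1):-1/XX/XO/.O/O., (3,1):-1/XX/XO/../OO
[XX/XO/O./O.] X move#3: (2,1):+0/XX/XO/OX/O.*, (3,1):+0/XX/XO/O./OX
[XX/XO/OX/O.] O move#4: (3,1):+0/XX/XO/OX/OO*
[XX/XO/OX/OO] end (terminal +0, X#5); searched .X/XO/../O. to 4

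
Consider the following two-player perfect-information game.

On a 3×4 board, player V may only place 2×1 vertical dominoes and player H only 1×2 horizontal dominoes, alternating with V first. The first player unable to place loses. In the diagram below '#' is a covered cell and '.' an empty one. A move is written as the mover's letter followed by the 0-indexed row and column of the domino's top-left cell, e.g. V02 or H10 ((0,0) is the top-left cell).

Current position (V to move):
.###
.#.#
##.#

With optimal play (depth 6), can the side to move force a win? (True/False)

p1 V@[.###/.#.#/##.#]: V00[####/##.#/##.#]+1* V12[.###/.###/####]+1
p2 H@[####/##.#/##.#] terminal -1; root [.###/.#.#/##.#] d6

V winning at [.###/.#.#/##.#]: True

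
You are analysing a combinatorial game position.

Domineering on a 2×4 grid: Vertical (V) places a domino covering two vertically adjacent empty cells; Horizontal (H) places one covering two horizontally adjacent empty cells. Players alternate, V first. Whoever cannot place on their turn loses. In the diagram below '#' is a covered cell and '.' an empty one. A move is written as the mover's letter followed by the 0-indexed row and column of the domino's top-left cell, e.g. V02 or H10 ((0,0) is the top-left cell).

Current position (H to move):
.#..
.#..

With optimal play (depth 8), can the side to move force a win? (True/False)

[.#../.#..] H move#1: H02:+1/.###/.#..*, H12:+1/.#../.###
[.###/.#..] V move#2: V00:-1/####/##..*
[####/##..] H move#3: H12:+1/####/####*
[####/####] end (terminal -1, V#4); searched .#../.#.. to 8

H winning at [.#../.#..]: True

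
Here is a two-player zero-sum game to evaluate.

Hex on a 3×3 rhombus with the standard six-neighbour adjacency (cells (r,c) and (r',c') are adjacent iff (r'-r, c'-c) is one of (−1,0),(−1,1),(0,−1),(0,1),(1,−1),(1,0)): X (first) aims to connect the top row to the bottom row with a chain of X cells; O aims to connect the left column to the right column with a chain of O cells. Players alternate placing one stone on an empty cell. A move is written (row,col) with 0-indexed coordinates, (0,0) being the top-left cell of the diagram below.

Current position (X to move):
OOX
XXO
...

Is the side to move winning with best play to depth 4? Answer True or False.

X winning at [OOX/XXO/...]: True

p1 X@[OOX/XXO/...]: (2,0)[OOX/XXO/X..]+1* (2,1)[OOX/XXO/.X.]+1 (2,2)[OOX/XXO/..X]+1
p2 O@[OOX/XXO/X..] terminal -1; root [OOX/XXO/...] d4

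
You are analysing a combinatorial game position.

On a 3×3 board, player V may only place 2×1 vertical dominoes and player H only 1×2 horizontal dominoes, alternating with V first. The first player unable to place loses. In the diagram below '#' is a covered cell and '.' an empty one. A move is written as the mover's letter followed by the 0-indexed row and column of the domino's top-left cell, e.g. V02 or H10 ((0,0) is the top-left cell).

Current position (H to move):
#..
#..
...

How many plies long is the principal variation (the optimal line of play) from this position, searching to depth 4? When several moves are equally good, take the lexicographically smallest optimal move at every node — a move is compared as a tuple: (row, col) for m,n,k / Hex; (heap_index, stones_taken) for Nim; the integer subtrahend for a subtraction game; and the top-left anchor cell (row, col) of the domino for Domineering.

[#../#../...] H move#1: H01:-1/###/#../..., H11:+1/#../###/...*, H20:-1/#../#../##., H21:-1/#../#../.##
[#../###/...] end (terminal -1, V#2); searched #../#../... to 4

PV length from [#../#../...]: 1 ply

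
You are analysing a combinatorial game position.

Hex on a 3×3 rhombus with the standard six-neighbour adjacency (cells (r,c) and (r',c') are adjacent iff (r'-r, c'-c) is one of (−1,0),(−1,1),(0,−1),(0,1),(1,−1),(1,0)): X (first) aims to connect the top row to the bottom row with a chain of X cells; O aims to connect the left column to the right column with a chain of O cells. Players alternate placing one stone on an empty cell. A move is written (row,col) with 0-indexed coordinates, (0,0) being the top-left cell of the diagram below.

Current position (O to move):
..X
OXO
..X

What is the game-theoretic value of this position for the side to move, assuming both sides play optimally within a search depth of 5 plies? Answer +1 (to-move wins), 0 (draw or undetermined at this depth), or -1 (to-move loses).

value(..X/OXO/..X, O) = -1

p1 O@[..X/OXO/..X]: (0,0)[O.X/OXO/..X]-1* (0,1)[.OX/OXO/..X]-1 (2,0)[..X/OXO/O.X]-1 (2,1)[..X/OXO/.OX]-1
p2 X@[O.X/OXO/..X]: (0,1)[OXX/OXO/..X]+1* (2,0)[O.X/OXO/X.X]+1 (2,1)[O.X/OXO/.XX]+1
p3 O@[OXX/OXO/..X]: (2,0)[OXX/OXO/O.X]-1* (2,1)[OXX/OXO/.OX]-1
p4 X@[OXX/OXO/O.X]: (2,1)[OXX/OXO/OXX]+1*
p5 O@[OXX/OXO/OXX] terminal -1; root [..X/OXO/..X] d5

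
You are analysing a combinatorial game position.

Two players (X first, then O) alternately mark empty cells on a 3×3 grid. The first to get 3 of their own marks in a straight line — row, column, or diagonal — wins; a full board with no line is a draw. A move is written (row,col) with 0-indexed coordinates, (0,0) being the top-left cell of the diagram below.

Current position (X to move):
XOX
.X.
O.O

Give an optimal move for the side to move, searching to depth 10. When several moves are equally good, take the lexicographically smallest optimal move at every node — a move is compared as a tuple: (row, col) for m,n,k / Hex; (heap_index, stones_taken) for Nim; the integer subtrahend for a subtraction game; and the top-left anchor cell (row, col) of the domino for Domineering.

p1 X@[XOX/.X./O.O]: (1,0)[XOX/XX./O.O]-1 (1,2)[XOX/.XX/O.O]-1 (2,1)[XOX/.X./OXO]+0*
p2 O@[XOX/.X./OXO]: (1,0)[XOX/OX./OXO]+0* (1,2)[XOX/.XO/OXO]+0
p3 X@[XOX/OX./OXO]: (1,2)[XOX/OXX/OXO]+0*
p4 O@[XOX/OXX/OXO] terminal +0; root [XOX/.X./O.O] d10

X's best at [XOX/.X./O.O]: (2,1)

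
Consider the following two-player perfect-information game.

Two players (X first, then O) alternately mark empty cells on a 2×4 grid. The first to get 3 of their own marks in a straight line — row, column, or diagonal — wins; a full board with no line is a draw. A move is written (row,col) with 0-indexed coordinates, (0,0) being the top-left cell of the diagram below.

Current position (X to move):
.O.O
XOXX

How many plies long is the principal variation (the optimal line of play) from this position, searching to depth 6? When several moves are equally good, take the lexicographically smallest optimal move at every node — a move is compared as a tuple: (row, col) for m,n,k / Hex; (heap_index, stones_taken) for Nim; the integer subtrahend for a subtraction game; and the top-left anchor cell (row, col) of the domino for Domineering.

PV length from [.O.O/XOXX]: 2 plies

ply 1, X at .O.O/XOXX | (0,0)=-1→XO.O/XOXX; (0,2)=+0→.OXO/XOXX*
ply 2, O at .OXO/XOXX | (0,0)=+0→OOXO/XOXX*
ply 3: OOXO/XOXX is terminal +0 (X); from .O.O/XOXX depth 6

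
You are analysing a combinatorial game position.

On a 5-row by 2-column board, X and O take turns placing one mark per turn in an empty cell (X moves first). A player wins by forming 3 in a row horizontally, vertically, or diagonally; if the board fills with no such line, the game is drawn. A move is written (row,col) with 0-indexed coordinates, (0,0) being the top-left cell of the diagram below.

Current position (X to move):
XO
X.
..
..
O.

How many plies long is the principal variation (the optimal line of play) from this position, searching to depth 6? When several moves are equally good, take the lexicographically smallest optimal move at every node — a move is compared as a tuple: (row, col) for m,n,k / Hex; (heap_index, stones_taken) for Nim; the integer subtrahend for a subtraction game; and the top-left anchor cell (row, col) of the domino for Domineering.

PV length from [XO/X./../../O.]: 1 ply

[XO/X./../../O.] X move#1: (1,1):+0/XO/XX/../../O., (2,0):+1/XO/X./X./../O.*, (2,1):+0/XO/X./.X/../O., (3,0):+0/XO/X./../X./O., (3,1):+0/XO/X./../.X/O., (4,1):+0/XO/X./../../OX
[XO/X./X./../O.] end (terminal -1, O#2); searched XO/X./../../O. to 6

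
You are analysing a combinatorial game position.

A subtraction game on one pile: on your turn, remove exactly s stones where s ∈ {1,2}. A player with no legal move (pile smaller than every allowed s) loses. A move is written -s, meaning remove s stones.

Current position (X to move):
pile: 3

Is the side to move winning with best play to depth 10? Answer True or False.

ply 1, X at 3 | -1=-1→2*; -2=-1→1
ply 2, O at 2 | -1=-1→1; -2=+1→0*
ply 3: 0 is terminal -1 (X); from 3 depth 10

X winning at [3]: False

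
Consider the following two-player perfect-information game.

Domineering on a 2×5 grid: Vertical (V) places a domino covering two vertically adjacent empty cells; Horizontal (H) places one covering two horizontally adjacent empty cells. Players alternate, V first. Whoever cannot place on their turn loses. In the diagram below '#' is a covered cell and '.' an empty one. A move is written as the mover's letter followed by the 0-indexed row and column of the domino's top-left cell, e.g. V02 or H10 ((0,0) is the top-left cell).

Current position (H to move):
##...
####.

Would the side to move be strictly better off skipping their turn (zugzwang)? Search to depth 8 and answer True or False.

zugzwang(##.../####., H) = False

p1 H@[##.../####.]: H02[####./####.]-1 H03[##.##/####.]+1*
p2 V@[##.##/####.] terminal -1; root [##.../####.] d8
if H skipped the turn, V would face:
~ p1 V@[##.../####.]: V04[##..#/#####]-1*
~ p2 H@[##..#/#####]: H02[#####/#####]+1*
~ p3 V@[#####/#####] terminal -1; root [##.../####.] d8
compare (H): move=+1 vs pass=+1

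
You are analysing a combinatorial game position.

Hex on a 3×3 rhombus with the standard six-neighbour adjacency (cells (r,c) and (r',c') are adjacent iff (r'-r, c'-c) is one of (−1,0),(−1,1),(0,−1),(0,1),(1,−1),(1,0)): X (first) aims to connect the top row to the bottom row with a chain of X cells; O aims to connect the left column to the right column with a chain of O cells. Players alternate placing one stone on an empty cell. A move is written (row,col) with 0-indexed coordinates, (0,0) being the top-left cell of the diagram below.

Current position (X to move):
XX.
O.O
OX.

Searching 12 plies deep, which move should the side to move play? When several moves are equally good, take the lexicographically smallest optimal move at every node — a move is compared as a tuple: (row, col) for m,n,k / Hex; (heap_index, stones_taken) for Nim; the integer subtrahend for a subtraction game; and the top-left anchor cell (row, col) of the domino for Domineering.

X's best at [XX./O.O/OX.]: (1,1)

[XX./O.O/OX.] X move#1: (0,2):-1/XXX/O.O/OX., (1,1):+1/XX./OXO/OX.*, (2,2):-1/XX./O.O/OXX
[XX./OXO/OX.] end (terminal -1, O#2); searched XX./O.O/OX. to 12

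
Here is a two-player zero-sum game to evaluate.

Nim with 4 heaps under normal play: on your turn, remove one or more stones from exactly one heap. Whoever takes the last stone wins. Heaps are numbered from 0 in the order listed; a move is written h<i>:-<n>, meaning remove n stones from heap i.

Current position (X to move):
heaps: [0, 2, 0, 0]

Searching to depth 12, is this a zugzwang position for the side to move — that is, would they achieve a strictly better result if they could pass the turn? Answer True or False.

[(0,2,0,0)] X move#1: h1:-1:-1/(0,1,0,0), h1:-2:+1/(0,0,0,0)*
[(0,0,0,0)] end (terminal -1, O#2); searched (0,2,0,0) to 12
pass branch (O moves first from the same position):
  | [(0,2,0,0)] O move#1: h1:-1:-1/(0,1,0,0), h1:-2:+1/(0,0,0,0)*
  | [(0,0,0,0)] end (terminal -1, X#2); searched (0,2,0,0) to 12
X moving scores +1; X passing scores -1

zugzwang((0,2,0,0), X) = False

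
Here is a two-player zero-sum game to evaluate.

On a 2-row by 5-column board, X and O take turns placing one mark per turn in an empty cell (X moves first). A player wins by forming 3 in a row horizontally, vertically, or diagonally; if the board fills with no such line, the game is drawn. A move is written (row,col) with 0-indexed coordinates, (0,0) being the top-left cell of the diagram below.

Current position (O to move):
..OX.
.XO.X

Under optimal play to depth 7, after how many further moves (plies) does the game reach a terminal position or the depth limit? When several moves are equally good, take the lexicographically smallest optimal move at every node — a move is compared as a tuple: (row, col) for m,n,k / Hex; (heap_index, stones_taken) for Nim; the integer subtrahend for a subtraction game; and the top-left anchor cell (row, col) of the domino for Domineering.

PV length from [..OX./.XO.X]: 5 plies

[..OX./.XO.X] O move#1: (0,0):+0/O.OX./.XO.X*, (0,1):+0/.OOX./.XO.X, (0,4):+0/..OXO/.XO.X, (1,0):+0/..OX./OXO.X, (1,3):+0/..OX./.XOOX
[O.OX./.XO.X] X move#2: (0,1):+0/OXOX./.XO.X*, (0,4):-1/O.OXX/.XO.X, (1,0):-1/O.OX./XXO.X, (1,3):-1/O.OX./.XOXX
[OXOX./.XO.X] O move#3: (0,4):+0/OXOXO/.XO.X*, (1,0):+0/OXOX./OXO.X, (1,3):+0/OXOX./.XOOX
[OXOXO/.XO.X] X move#4: (1,0):+0/OXOXO/XXO.X*, (1,3):+0/OXOXO/.XOXX
[OXOXO/XXO.X] O move#5: (1,3):+0/OXOXO/XXOOX*
[OXOXO/XXOOX] end (terminal +0, X#6); searched ..OX./.XO.X to 7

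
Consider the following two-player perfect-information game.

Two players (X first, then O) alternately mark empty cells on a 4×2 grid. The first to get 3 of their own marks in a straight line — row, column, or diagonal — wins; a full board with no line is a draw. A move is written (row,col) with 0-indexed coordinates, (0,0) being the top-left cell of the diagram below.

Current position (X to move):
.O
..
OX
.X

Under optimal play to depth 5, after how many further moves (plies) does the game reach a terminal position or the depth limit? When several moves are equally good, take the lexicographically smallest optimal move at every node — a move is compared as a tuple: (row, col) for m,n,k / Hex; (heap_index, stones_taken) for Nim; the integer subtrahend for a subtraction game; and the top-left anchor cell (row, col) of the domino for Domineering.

PV length from [.O/../OX/.X]: 1 ply

ply 1, X at .O/../OX/.X | (0,0)=+0→XO/../OX/.X; (1,0)=+0→.O/X./OX/.X; (1,1)=+1→.O/.X/OX/.X*; (3,0)=+0→.O/../OX/XX
ply 2: .O/.X/OX/.X is terminal -1 (O); from .O/../OX/.X depth 5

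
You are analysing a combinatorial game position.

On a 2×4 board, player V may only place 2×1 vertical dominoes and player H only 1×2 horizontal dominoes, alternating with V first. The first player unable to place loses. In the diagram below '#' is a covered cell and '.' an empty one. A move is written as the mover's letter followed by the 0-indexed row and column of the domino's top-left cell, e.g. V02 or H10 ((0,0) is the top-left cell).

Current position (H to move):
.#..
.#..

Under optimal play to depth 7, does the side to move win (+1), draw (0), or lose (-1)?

value(.#../.#.., H) = +1

[.#../.#..] H move#1: H02:+1/.###/.#..*, H12:+1/.#../.###
[.###/.#..] V move#2: V00:-1/####/##..*
[####/##..] H move#3: H12:+1/####/####*
[####/####] end (terminal -1, V#4); searched .#../.#.. to 7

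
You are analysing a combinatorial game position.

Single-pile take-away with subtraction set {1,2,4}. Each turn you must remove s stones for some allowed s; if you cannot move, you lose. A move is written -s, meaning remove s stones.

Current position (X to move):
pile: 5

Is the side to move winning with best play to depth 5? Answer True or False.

ply 1, X at 5 | -1=-1→4; -2=+1→3*; -4=-1→1
ply 2, O at 3 | -1=-1→2*; -2=-1→1
ply 3, X at 2 | -1=-1→1; -2=+1→0*
ply 4: 0 is terminal -1 (O); from 5 depth 5

X winning at [5]: True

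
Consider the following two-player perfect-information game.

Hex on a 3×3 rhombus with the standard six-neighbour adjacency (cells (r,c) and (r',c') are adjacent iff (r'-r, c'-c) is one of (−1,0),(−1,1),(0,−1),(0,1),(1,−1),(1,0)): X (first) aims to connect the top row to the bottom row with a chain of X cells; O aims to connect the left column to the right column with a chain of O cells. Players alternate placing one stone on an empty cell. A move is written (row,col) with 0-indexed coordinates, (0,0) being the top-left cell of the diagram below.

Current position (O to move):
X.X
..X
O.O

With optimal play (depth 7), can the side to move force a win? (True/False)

[X.X/..X/O.O] O move#1: (0,1):-1/XOX/..X/O.O, (1,0):-1/X.X/O.X/O.O, (1,1):-1/X.X/.OX/O.O, (2,1):+1/X.X/..X/OOO*
[X.X/..X/OOO] end (terminal -1, X#2); searched X.X/..X/O.O to 7

O winning at [X.X/..X/O.O]: True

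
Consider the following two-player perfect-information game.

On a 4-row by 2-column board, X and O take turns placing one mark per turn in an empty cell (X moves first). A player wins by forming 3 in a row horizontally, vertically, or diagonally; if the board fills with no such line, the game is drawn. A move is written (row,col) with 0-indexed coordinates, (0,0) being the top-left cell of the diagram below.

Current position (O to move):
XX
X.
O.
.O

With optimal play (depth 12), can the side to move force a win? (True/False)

O winning at [XX/X./O./.O]: False

p1 O@[XX/X./O./.O]: (1,1)[XX/XO/O./.O]+0* (2,1)[XX/X./OO/.O]+0 (3,0)[XX/X./O./OO]+0
p2 X@[XX/XO/O./.O]: (2,1)[XX/XO/OX/.O]+0* (3,0)[XX/XO/O./XO]-1
p3 O@[XX/XO/OX/.O]: (3,0)[XX/XO/OX/OO]+0*
p4 X@[XX/XO/OX/OO] terminal +0; root [XX/X./O./.O] d12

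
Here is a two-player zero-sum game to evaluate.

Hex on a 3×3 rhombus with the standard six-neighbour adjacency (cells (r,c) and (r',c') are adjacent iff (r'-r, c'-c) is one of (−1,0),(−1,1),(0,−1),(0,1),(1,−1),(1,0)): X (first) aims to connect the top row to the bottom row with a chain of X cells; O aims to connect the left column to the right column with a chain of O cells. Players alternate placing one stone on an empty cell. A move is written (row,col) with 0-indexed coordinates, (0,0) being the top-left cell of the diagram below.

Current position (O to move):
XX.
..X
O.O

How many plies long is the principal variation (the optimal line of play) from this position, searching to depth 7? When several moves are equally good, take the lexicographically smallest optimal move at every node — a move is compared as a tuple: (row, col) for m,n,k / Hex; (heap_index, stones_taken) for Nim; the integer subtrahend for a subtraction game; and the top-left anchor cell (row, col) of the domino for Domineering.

PV length from [XX./..X/O.O]: 3 plies

[XX./..X/O.O] O move#1: (0,2):+1/XXO/..X/O.O*, (1,0):-1/XX./O.X/O.O, (1,1):+1/XX./.OX/O.O, (2,1):+1/XX./..X/OOO
[XXO/..X/O.O] X move#2: (1,0):-1/XXO/X.X/O.O*, (1,1):-1/XXO/.XX/O.O, (2,1):-1/XXO/..X/OXO
[XXO/X.X/O.O] O move#3: (1,1):+1/XXO/XOX/O.O*, (2,1):+1/XXO/X.X/OOO
[XXO/XOX/O.O] end (terminal -1, X#4); searched XX./..X/O.O to 7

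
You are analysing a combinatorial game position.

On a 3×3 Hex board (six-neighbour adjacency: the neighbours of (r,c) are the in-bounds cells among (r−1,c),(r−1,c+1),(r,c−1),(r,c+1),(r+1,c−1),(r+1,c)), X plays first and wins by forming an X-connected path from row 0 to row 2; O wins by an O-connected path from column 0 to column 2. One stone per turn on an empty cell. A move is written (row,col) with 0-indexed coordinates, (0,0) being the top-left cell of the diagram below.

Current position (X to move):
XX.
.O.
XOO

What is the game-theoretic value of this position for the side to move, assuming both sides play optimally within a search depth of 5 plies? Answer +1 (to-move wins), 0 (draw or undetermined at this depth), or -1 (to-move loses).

value(XX./.O./XOO, X) = +1

[XX./.O./XOO] X move#1: (0,2):-1/XXX/.O./XOO, (1,0):+1/XX./XO./XOO*, (1,2):-1/XX./.OX/XOO
[XX./XO./XOO] end (terminal -1, O#2); searched XX./.O./XOO to 5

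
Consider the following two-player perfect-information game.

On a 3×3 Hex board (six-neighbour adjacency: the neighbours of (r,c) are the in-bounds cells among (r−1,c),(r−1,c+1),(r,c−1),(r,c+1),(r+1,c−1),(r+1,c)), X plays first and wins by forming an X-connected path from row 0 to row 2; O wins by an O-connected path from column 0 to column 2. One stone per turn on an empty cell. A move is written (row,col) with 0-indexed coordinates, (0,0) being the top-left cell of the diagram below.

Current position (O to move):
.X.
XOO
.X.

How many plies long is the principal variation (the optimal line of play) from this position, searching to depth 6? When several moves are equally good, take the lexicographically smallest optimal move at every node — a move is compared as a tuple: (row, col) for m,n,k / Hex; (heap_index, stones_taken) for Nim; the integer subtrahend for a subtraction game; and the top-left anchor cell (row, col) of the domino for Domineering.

PV length from [.X./XOO/.X.]: 1 ply

p1 O@[.X./XOO/.X.]: (0,0)[OX./XOO/.X.]-1 (0,2)[.XO/XOO/.X.]-1 (2,0)[.X./XOO/OX.]+1* (2,2)[.X./XOO/.XO]-1
p2 X@[.X./XOO/OX.] terminal -1; root [.X./XOO/.X.] d6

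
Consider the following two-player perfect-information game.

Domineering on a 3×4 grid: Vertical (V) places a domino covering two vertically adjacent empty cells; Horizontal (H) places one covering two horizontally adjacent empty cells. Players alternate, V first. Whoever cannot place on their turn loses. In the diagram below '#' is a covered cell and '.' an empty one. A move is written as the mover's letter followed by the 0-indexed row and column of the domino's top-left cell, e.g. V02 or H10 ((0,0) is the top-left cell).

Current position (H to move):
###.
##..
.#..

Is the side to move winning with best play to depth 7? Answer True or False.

p1 H@[###./##../.#..]: H12[###./####/.#..]+1* H22[###./##../.###]-1
p2 V@[###./####/.#..] terminal -1; root [###./##../.#..] d7

H winning at [###./##../.#..]: True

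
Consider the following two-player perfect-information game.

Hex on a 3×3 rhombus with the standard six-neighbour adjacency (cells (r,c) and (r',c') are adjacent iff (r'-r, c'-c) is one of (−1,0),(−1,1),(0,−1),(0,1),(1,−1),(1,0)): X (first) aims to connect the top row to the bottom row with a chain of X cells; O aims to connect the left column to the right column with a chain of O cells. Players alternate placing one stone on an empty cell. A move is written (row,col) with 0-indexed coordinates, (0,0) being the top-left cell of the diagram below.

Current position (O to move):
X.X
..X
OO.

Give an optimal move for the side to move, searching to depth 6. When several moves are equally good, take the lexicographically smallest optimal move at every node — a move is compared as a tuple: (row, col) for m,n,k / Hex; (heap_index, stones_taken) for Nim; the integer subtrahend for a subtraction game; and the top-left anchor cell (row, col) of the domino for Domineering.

ply 1, O at X.X/..X/OO. | (0,1)=-1→XOX/..X/OO.; (1,0)=-1→X.X/O.X/OO.; (1,1)=-1→X.X/.OX/OO.; (2,2)=+1→X.X/..X/OOO*
ply 2: X.X/..X/OOO is terminal -1 (X); from X.X/..X/OO. depth 6

O's best at [X.X/..X/OO.]: (2,2)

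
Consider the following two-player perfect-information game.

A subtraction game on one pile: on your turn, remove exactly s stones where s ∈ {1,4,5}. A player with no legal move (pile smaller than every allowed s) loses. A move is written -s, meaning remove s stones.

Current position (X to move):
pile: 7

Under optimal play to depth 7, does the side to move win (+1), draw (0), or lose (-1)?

value(7, X) = +1

p1 X@[7]: -1[6]-1 -4[3]-1 -5[2]+1*
p2 O@[2]: -1[1]-1*
p3 X@[1]: -1[0]+1*
p4 O@[0] terminal -1; root [7] d7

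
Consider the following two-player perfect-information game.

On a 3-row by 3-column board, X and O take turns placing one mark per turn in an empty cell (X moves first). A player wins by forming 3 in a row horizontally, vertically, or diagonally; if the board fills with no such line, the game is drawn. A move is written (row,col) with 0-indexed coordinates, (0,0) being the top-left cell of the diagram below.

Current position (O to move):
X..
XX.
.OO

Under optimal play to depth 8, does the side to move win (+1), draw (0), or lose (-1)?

p1 O@[X../XX./.OO]: (0,1)[XO./XX./.OO]-1 (0,2)[X.O/XX./.OO]-1 (1,2)[X../XXO/.OO]-1 (2,0)[X../XX./OOO]+1*
p2 X@[X../XX./OOO] terminal -1; root [X../XX./.OO] d8

value(X../XX./.OO, O) = +1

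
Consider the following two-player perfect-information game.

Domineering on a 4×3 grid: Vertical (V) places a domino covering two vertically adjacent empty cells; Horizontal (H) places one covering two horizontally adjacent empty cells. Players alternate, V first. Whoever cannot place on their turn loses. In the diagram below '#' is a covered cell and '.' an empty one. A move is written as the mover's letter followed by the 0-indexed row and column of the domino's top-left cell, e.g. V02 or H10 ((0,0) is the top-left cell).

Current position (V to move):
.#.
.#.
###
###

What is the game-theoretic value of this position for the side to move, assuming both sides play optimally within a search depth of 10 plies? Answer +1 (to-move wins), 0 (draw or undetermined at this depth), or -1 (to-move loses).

value(.#./.#./###/###, V) = +1

ply 1, V at .#./.#./###/### | V00=+1→##./##./###/###*; V02=+1→.##/.##/###/###
ply 2: ##./##./###/### is terminal -1 (H); from .#./.#./###/### depth 10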